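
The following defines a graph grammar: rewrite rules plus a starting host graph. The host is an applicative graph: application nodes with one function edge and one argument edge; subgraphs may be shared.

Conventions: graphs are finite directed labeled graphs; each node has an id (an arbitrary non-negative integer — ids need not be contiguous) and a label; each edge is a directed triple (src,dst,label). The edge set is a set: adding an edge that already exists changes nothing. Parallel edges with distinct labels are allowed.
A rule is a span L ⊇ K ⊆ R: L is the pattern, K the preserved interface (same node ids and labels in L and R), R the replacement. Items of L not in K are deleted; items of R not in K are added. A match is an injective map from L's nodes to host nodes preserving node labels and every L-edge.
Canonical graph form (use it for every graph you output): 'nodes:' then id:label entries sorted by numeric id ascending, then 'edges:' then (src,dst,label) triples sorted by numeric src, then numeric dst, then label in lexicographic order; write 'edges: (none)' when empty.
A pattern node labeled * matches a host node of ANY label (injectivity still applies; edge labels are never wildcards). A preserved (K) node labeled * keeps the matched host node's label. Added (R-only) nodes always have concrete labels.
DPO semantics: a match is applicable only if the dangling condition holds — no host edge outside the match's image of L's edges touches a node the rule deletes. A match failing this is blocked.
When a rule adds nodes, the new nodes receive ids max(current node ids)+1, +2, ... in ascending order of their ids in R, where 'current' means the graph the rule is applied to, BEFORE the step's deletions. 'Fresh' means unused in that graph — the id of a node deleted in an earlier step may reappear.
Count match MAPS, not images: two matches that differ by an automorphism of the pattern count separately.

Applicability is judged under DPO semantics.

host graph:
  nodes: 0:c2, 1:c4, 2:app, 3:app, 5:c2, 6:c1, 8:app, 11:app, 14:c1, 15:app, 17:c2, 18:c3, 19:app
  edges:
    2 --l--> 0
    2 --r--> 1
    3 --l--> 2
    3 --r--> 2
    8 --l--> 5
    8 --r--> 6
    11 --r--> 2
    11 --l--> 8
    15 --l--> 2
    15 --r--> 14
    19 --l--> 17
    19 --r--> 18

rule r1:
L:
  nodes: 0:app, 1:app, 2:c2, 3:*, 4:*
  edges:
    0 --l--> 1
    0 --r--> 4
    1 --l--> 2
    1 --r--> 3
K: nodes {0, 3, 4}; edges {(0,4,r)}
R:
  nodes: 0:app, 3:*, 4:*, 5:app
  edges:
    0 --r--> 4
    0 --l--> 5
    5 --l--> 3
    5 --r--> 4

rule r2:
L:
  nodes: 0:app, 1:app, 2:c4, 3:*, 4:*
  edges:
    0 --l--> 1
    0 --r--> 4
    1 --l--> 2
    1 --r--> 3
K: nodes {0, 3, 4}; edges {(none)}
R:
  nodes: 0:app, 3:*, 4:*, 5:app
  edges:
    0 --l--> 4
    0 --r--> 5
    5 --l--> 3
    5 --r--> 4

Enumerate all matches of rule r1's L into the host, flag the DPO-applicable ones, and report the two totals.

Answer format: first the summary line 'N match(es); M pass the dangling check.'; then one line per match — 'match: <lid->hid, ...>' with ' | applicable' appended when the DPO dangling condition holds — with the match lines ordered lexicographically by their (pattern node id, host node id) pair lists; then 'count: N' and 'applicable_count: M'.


2 match(es); 1 pass the dangling check.
match: 0->11, 1->8, 2->5, 3->6, 4->2 | applicable
match: 0->15, 1->2, 2->0, 3->1, 4->14
count: 2
applicable_count: 1


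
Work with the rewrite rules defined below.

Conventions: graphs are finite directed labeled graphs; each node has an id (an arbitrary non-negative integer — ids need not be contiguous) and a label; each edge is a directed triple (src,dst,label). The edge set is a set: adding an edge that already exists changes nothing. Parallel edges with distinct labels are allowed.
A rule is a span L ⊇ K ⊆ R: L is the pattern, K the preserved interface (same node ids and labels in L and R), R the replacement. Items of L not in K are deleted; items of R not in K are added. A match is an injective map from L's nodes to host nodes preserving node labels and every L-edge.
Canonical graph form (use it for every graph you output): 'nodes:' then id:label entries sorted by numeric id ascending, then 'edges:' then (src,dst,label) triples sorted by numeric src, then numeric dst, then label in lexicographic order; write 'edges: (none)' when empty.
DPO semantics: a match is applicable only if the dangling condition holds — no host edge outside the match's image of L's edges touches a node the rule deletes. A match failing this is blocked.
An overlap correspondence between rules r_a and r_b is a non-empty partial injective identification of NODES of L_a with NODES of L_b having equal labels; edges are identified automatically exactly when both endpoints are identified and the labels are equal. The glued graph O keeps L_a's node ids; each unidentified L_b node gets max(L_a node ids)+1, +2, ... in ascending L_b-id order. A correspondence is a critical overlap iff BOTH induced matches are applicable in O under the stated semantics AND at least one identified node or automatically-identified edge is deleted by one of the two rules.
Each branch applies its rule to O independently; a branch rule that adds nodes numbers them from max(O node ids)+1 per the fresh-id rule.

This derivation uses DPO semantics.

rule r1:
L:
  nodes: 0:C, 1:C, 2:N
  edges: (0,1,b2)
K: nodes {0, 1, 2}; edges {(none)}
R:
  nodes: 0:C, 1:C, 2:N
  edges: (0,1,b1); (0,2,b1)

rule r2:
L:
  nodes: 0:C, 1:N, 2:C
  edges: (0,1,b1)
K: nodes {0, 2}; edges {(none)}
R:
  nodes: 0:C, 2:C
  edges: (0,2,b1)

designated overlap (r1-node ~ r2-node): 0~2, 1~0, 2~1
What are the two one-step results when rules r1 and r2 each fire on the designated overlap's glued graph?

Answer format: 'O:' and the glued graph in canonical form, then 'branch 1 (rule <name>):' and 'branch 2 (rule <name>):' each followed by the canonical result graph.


O:
nodes: 0:C, 1:C, 2:N
edges: (0,1,b2); (1,2,b1)
branch 1 (rule r1):
nodes: 0:C, 1:C, 2:N
edges: (0,1,b1); (0,2,b1); (1,2,b1)
branch 2 (rule r2):
nodes: 0:C, 1:C
edges: (0,1,b2); (1,0,b1)


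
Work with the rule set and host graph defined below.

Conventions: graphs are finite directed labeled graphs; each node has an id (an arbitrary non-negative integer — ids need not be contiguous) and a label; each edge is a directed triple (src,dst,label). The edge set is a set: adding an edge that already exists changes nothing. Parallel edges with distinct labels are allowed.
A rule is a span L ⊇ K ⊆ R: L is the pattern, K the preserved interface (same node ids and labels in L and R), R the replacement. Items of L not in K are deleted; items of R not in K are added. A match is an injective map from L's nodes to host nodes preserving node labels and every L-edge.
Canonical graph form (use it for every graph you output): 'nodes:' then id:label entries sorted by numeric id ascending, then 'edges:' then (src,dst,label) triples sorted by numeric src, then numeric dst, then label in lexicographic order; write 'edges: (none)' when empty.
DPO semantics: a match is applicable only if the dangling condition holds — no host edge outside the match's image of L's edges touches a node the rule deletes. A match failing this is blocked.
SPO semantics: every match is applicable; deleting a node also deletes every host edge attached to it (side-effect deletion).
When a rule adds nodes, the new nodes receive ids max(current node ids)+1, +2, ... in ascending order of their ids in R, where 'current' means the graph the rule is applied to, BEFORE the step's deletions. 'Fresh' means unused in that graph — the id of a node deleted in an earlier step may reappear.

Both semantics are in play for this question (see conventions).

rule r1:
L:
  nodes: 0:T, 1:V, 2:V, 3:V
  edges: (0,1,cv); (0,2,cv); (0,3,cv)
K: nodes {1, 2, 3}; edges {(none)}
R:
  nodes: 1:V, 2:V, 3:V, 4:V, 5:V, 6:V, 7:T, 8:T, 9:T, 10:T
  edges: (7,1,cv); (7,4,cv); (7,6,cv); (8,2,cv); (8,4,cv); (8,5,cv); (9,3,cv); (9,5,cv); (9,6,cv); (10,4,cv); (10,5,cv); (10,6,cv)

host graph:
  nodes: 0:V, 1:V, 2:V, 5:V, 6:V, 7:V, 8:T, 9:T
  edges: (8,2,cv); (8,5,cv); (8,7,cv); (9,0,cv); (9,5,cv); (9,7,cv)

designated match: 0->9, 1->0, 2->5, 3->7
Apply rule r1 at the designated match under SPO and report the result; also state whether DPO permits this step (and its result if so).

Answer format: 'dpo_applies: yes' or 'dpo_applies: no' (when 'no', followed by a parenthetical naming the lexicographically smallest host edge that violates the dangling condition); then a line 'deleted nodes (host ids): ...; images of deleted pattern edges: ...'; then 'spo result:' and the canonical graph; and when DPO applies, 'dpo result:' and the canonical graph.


dpo_applies: yes
deleted nodes (host ids): 9; images of deleted pattern edges: (9,0,cv); (9,5,cv); (9,7,cv)
spo result:
nodes: 0:V, 1:V, 2:V, 5:V, 6:V, 7:V, 8:T, 10:V, 11:V, 12:V, 13:T, 14:T, 15:T, 16:T
edges: (8,2,cv); (8,5,cv); (8,7,cv); (13,0,cv); (13,10,cv); (13,12,cv); (14,5,cv); (14,10,cv); (14,11,cv); (15,7,cv); (15,11,cv); (15,12,cv); (16,10,cv); (16,11,cv); (16,12,cv)
dpo result:
nodes: 0:V, 1:V, 2:V, 5:V, 6:V, 7:V, 8:T, 10:V, 11:V, 12:V, 13:T, 14:T, 15:T, 16:T
edges: (8,2,cv); (8,5,cv); (8,7,cv); (13,0,cv); (13,10,cv); (13,12,cv); (14,5,cv); (14,10,cv); (14,11,cv); (15,7,cv); (15,11,cv); (15,12,cv); (16,10,cv); (16,11,cv); (16,12,cv)


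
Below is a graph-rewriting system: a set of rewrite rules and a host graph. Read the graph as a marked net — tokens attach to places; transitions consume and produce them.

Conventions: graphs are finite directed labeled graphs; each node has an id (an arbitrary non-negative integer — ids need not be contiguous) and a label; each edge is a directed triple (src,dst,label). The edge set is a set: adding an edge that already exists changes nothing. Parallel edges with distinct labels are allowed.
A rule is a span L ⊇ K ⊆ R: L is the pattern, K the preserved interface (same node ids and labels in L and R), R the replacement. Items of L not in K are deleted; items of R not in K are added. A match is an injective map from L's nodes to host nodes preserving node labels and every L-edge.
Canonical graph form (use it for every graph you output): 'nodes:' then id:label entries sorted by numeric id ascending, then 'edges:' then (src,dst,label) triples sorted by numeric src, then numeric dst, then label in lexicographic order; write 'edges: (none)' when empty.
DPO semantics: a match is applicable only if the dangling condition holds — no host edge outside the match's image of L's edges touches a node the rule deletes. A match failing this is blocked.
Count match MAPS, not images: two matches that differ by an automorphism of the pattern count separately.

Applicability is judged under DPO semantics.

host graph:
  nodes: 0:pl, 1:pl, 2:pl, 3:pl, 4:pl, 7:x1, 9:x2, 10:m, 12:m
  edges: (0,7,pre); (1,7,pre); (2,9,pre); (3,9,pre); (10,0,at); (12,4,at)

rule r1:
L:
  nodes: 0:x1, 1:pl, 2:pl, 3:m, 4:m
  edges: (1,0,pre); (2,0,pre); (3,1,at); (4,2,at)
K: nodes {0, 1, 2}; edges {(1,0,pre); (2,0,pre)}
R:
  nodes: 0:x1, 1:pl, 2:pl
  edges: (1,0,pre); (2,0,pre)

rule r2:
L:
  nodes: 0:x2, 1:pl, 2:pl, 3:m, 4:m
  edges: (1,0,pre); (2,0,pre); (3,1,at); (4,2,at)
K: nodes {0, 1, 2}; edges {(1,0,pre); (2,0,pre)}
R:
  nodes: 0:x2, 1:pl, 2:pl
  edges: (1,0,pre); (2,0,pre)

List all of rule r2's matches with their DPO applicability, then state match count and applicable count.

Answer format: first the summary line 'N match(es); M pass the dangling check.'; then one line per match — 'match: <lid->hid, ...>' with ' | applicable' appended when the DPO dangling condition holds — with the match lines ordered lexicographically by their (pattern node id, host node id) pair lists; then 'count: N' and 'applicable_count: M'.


0 match(es); 0 pass the dangling check.
count: 0
applicable_count: 0


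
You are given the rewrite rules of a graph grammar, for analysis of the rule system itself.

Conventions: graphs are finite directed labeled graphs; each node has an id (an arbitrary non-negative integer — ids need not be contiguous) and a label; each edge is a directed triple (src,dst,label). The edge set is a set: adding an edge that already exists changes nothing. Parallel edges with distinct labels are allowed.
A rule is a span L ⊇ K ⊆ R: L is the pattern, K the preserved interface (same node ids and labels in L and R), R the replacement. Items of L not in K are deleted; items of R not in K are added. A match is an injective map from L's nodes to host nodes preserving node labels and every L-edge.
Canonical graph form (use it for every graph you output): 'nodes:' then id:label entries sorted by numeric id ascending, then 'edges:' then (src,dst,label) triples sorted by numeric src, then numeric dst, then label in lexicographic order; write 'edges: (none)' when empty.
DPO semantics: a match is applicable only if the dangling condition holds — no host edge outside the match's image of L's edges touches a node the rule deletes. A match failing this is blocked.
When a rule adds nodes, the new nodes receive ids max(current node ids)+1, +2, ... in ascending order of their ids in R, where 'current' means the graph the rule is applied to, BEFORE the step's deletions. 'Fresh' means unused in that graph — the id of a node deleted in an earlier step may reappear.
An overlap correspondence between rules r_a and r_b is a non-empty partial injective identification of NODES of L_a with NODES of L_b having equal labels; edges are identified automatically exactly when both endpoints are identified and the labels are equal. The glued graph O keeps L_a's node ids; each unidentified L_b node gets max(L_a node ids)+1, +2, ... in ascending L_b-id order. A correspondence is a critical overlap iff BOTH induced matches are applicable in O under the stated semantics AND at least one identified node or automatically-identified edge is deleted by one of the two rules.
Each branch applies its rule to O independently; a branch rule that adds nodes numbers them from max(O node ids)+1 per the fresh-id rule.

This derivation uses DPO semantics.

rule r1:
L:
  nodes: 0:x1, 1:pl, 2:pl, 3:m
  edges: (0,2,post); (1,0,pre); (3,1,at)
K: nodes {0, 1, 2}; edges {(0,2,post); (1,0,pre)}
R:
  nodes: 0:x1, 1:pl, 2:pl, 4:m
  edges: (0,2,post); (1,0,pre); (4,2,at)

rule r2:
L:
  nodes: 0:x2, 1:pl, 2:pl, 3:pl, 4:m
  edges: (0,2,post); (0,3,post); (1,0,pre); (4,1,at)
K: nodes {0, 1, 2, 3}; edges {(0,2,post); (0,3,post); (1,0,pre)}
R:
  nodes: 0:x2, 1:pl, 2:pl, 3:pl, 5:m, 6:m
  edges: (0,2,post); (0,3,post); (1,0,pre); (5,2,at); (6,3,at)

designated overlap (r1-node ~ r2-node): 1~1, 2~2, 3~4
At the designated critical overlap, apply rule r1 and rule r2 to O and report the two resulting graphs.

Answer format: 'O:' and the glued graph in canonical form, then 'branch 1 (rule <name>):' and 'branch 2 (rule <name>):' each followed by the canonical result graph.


O:
nodes: 0:x1, 1:pl, 2:pl, 3:m, 4:x2, 5:pl
edges: (0,2,post); (1,0,pre); (1,4,pre); (3,1,at); (4,2,post); (4,5,post)
branch 1 (rule r1):
nodes: 0:x1, 1:pl, 2:pl, 4:x2, 5:pl, 6:m
edges: (0,2,post); (1,0,pre); (1,4,pre); (4,2,post); (4,5,post); (6,2,at)
branch 2 (rule r2):
nodes: 0:x1, 1:pl, 2:pl, 4:x2, 5:pl, 6:m, 7:m
edges: (0,2,post); (1,0,pre); (1,4,pre); (4,2,post); (4,5,post); (6,2,at); (7,5,at)


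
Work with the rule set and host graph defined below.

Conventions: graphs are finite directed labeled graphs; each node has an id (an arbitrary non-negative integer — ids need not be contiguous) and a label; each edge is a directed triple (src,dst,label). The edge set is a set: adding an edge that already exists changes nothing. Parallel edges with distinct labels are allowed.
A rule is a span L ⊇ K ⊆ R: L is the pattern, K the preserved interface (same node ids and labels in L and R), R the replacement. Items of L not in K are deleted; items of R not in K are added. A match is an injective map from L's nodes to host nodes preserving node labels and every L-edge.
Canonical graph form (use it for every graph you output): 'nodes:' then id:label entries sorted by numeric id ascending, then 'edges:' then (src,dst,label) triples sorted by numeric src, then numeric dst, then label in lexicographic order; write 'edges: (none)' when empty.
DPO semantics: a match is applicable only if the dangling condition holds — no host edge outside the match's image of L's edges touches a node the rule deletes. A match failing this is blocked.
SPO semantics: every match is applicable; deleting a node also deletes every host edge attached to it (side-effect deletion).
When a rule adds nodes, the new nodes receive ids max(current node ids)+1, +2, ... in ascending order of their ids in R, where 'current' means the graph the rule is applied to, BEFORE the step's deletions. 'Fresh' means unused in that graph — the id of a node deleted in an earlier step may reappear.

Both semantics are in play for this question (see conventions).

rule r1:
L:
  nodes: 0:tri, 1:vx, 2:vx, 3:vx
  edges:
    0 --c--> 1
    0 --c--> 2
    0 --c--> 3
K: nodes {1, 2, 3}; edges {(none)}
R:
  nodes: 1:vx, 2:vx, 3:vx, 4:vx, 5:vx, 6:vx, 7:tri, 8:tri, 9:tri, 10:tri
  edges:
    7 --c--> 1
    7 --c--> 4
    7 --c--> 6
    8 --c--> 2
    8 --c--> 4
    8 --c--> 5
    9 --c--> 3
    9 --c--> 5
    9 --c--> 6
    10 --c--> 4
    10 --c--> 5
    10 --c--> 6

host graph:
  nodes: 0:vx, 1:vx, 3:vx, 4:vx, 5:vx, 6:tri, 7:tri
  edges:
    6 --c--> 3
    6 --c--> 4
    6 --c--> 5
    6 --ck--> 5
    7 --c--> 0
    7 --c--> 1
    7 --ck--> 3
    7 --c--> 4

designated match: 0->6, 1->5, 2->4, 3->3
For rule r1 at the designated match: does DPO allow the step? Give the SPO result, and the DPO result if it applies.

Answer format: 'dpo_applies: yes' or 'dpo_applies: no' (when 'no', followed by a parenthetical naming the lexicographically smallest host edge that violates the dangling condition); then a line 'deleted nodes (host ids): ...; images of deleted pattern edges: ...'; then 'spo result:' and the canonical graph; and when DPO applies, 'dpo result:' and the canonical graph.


dpo_applies: no
(the rule deletes node 6, which keeps host edge (6,5,ck) outside the match image — the dangling condition fails, DPO blocks; SPO proceeds and side-deletes such edges)
deleted nodes (host ids): 6; images of deleted pattern edges: (6,3,c); (6,4,c); (6,5,c)
spo result:
nodes: 0:vx, 1:vx, 3:vx, 4:vx, 5:vx, 7:tri, 8:vx, 9:vx, 10:vx, 11:tri, 12:tri, 13:tri, 14:tri
edges: (7,0,c); (7,1,c); (7,3,ck); (7,4,c); (11,5,c); (11,8,c); (11,10,c); (12,4,c); (12,8,c); (12,9,c); (13,3,c); (13,9,c); (13,10,c); (14,8,c); (14,9,c); (14,10,c)


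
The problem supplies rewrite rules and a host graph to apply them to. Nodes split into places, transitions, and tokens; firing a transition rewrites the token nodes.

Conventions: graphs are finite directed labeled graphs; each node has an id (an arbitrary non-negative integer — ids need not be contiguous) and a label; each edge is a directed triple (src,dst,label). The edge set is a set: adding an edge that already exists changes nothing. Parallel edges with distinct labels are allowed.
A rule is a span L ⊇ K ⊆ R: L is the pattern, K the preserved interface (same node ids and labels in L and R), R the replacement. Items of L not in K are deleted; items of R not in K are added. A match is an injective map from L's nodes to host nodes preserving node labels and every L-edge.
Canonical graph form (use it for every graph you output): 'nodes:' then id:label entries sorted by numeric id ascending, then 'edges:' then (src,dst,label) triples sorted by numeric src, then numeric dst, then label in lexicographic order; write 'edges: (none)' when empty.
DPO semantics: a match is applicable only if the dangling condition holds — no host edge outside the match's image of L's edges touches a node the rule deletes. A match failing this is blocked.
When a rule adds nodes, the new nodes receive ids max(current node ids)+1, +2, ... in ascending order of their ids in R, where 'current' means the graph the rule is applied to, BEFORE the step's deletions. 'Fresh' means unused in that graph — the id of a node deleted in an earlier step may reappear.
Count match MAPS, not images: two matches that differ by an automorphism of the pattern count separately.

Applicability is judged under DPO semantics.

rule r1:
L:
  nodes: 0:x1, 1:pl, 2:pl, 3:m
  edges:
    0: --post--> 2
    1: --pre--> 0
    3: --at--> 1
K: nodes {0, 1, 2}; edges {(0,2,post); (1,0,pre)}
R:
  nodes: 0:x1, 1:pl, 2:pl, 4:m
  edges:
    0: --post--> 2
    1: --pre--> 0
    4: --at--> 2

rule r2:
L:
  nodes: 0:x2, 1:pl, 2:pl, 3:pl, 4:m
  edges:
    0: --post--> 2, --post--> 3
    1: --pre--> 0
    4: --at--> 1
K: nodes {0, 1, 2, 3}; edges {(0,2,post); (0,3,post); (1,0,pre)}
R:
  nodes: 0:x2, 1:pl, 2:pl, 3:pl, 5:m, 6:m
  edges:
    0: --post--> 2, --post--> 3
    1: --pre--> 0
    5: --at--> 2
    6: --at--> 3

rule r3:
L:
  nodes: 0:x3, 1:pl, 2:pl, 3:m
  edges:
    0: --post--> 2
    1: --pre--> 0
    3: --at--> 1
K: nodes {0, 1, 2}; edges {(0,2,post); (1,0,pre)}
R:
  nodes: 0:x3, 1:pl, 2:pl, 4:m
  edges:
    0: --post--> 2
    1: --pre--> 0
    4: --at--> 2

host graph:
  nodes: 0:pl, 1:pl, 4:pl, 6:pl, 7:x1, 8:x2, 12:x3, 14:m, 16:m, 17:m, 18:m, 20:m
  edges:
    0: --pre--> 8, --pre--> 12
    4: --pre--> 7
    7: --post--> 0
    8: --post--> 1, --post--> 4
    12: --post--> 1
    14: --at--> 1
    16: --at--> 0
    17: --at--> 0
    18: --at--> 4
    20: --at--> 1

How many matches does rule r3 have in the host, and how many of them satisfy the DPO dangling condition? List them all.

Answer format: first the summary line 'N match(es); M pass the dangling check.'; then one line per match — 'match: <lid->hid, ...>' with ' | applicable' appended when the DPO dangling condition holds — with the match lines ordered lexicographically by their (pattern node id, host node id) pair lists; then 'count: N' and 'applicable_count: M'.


2 match(es); 2 pass the dangling check.
match: 0->12, 1->0, 2->1, 3->16 | applicable
match: 0->12, 1->0, 2->1, 3->17 | applicable
count: 2
applicable_count: 2


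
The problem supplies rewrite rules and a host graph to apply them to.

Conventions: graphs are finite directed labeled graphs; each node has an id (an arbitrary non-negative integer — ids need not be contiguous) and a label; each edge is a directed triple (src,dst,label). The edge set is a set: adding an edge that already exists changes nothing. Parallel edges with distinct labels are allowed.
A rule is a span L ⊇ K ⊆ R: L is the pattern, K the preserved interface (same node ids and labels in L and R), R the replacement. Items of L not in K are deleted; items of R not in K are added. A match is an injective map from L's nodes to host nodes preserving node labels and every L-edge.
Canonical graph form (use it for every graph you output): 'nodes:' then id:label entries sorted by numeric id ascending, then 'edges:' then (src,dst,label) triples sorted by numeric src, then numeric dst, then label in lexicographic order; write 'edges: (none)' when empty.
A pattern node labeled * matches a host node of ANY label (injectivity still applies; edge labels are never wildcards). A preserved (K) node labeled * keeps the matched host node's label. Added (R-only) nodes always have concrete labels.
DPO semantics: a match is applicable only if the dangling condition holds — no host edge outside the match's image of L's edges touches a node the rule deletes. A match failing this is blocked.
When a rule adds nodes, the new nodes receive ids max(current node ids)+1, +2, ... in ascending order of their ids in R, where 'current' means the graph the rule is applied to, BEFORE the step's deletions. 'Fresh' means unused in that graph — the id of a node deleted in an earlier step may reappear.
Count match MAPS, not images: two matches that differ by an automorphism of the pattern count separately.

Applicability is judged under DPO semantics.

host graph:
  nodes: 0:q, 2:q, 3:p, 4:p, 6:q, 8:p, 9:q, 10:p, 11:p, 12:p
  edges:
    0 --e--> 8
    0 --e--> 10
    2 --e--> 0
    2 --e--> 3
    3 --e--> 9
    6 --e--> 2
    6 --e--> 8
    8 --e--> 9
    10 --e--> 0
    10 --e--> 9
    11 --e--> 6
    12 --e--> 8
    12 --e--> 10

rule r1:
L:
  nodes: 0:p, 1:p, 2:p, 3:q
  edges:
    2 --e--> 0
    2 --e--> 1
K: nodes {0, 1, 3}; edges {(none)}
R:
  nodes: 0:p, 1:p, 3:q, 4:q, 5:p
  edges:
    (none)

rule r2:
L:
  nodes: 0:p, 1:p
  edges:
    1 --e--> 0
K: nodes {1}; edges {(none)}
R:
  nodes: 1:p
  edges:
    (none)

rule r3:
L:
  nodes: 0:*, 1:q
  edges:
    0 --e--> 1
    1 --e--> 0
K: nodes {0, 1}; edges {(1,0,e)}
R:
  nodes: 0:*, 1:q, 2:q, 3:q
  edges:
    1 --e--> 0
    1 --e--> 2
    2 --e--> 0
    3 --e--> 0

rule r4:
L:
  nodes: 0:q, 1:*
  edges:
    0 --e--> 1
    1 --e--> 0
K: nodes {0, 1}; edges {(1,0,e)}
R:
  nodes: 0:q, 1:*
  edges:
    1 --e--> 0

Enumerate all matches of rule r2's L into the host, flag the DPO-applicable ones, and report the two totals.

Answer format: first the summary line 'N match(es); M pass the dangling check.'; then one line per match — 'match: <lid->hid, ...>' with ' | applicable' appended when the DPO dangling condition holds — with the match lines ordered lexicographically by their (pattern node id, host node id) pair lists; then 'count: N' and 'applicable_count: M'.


2 match(es); 0 pass the dangling check.
match: 0->8, 1->12
match: 0->10, 1->12
count: 2
applicable_count: 0


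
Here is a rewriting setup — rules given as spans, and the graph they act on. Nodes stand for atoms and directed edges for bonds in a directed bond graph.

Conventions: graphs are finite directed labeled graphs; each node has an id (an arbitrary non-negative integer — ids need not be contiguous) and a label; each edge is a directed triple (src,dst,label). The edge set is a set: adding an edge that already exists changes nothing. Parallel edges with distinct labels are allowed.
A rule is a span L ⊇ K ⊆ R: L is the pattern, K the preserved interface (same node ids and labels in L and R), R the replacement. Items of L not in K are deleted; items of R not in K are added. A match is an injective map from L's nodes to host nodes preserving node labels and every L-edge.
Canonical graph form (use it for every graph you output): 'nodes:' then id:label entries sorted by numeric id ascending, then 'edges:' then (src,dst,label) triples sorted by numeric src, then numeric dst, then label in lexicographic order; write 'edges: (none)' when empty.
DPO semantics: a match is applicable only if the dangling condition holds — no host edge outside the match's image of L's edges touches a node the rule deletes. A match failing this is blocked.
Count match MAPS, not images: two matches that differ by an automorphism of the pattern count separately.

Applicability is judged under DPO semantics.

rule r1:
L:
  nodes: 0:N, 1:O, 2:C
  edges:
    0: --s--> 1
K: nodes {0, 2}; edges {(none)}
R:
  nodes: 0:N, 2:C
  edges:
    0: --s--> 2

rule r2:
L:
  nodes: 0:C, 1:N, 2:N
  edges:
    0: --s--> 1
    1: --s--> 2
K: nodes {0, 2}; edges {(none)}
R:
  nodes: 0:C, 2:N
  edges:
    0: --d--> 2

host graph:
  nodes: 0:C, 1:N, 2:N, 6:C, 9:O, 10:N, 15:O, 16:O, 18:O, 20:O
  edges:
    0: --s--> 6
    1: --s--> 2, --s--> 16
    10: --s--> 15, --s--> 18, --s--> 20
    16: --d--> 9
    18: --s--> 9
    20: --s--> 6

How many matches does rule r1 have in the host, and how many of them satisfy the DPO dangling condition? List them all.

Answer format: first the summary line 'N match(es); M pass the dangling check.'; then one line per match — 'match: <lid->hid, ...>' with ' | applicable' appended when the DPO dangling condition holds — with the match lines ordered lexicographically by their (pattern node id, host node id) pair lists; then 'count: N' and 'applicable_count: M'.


8 match(es); 2 pass the dangling check.
match: 0->1, 1->16, 2->0
match: 0->1, 1->16, 2->6
match: 0->10, 1->15, 2->0 | applicable
match: 0->10, 1->15, 2->6 | applicable
match: 0->10, 1->18, 2->0
match: 0->10, 1->18, 2->6
match: 0->10, 1->20, 2->0
match: 0->10, 1->20, 2->6
count: 8
applicable_count: 2


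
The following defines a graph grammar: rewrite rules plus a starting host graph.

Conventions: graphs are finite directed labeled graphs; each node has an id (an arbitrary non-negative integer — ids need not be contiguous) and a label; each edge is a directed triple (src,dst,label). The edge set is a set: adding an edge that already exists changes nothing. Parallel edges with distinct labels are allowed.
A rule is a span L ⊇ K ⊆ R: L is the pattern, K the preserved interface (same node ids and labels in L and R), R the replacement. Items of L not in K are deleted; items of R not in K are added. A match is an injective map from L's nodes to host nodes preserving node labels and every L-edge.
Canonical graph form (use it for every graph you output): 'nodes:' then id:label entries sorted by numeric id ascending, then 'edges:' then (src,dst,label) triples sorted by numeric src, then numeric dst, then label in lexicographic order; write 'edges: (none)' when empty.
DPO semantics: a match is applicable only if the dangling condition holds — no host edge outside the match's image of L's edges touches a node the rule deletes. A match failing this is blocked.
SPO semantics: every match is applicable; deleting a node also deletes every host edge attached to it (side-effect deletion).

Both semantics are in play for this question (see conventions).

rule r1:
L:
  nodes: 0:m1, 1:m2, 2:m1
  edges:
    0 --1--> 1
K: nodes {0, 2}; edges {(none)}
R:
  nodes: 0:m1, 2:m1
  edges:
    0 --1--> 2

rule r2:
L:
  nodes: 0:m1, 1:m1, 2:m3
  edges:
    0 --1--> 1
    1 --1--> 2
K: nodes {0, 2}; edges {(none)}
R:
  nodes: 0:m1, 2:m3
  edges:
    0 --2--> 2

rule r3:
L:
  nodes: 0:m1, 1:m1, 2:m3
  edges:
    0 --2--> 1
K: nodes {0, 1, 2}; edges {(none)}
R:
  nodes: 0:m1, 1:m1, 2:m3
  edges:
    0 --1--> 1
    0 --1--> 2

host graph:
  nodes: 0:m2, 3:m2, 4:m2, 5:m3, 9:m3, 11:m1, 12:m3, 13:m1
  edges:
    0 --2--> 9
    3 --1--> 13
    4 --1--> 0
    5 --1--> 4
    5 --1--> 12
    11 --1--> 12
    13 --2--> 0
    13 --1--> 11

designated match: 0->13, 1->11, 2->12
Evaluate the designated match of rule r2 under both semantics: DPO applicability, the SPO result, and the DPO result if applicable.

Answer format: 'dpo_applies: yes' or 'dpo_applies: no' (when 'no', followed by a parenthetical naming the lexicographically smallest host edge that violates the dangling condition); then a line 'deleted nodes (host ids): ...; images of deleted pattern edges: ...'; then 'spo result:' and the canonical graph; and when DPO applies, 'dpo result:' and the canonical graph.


dpo_applies: yes
deleted nodes (host ids): 11; images of deleted pattern edges: (11,12,1); (13,11,1)
spo result:
nodes: 0:m2, 3:m2, 4:m2, 5:m3, 9:m3, 12:m3, 13:m1
edges: (0,9,2); (3,13,1); (4,0,1); (5,4,1); (5,12,1); (13,0,2); (13,12,2)
dpo result:
nodes: 0:m2, 3:m2, 4:m2, 5:m3, 9:m3, 12:m3, 13:m1
edges: (0,9,2); (3,13,1); (4,0,1); (5,4,1); (5,12,1); (13,0,2); (13,12,2)


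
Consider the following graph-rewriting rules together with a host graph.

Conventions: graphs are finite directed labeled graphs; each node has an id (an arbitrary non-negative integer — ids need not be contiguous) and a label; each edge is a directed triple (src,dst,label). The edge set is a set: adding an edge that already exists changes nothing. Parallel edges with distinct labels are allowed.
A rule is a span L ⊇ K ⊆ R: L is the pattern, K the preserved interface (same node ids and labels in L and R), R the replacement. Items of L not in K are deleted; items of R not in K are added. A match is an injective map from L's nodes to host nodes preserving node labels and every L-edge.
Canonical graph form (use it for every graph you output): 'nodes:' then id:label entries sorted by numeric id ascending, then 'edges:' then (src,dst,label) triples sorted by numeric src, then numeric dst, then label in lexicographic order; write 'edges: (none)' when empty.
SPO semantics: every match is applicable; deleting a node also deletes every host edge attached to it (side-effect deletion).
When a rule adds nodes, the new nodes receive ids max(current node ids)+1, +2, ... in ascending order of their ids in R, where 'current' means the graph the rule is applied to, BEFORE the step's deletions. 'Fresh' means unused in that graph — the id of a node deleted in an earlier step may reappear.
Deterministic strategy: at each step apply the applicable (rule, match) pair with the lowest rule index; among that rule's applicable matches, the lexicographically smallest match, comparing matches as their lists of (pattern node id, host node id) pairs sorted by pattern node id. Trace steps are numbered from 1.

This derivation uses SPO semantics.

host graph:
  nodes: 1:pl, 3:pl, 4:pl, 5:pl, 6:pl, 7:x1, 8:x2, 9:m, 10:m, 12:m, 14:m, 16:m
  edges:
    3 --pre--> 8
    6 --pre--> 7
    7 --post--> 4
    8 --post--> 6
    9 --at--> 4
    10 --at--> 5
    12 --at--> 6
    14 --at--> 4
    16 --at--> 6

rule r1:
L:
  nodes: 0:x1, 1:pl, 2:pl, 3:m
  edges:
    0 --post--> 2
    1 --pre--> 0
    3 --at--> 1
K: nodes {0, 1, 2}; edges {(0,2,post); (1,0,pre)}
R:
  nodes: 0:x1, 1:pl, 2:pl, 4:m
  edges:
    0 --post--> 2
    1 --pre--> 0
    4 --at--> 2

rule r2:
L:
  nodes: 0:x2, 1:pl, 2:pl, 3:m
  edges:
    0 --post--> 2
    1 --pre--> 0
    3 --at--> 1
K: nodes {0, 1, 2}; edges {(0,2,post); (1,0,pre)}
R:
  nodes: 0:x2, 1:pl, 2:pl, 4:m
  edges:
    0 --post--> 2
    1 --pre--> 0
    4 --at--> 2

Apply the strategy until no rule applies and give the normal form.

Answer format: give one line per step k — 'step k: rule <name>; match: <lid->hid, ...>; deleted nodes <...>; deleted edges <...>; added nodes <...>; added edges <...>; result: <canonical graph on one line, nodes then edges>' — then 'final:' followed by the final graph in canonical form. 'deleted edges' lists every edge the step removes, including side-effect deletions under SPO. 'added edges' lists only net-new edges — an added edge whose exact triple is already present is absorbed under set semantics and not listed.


step 1: rule r1; match: 0->7, 1->6, 2->4, 3->12; deleted nodes 12; deleted edges (12,6,at); added nodes 17; added edges (17,4,at); result: nodes: 1:pl, 3:pl, 4:pl, 5:pl, 6:pl, 7:x1, 8:x2, 9:m, 10:m, 14:m, 16:m, 17:m edges: (3,8,pre); (6,7,pre); (7,4,post); (8,6,post); (9,4,at); (10,5,at); (14,4,at); (16,6,at); (17,4,at)
step 2: rule r1; match: 0->7, 1->6, 2->4, 3->16; deleted nodes 16; deleted edges (16,6,at); added nodes 18; added edges (18,4,at); result: nodes: 1:pl, 3:pl, 4:pl, 5:pl, 6:pl, 7:x1, 8:x2, 9:m, 10:m, 14:m, 17:m, 18:m edges: (3,8,pre); (6,7,pre); (7,4,post); (8,6,post); (9,4,at); (10,5,at); (14,4,at); (17,4,at); (18,4,at)
final:
nodes: 1:pl, 3:pl, 4:pl, 5:pl, 6:pl, 7:x1, 8:x2, 9:m, 10:m, 14:m, 17:m, 18:m
edges: (3,8,pre); (6,7,pre); (7,4,post); (8,6,post); (9,4,at); (10,5,at); (14,4,at); (17,4,at); (18,4,at)


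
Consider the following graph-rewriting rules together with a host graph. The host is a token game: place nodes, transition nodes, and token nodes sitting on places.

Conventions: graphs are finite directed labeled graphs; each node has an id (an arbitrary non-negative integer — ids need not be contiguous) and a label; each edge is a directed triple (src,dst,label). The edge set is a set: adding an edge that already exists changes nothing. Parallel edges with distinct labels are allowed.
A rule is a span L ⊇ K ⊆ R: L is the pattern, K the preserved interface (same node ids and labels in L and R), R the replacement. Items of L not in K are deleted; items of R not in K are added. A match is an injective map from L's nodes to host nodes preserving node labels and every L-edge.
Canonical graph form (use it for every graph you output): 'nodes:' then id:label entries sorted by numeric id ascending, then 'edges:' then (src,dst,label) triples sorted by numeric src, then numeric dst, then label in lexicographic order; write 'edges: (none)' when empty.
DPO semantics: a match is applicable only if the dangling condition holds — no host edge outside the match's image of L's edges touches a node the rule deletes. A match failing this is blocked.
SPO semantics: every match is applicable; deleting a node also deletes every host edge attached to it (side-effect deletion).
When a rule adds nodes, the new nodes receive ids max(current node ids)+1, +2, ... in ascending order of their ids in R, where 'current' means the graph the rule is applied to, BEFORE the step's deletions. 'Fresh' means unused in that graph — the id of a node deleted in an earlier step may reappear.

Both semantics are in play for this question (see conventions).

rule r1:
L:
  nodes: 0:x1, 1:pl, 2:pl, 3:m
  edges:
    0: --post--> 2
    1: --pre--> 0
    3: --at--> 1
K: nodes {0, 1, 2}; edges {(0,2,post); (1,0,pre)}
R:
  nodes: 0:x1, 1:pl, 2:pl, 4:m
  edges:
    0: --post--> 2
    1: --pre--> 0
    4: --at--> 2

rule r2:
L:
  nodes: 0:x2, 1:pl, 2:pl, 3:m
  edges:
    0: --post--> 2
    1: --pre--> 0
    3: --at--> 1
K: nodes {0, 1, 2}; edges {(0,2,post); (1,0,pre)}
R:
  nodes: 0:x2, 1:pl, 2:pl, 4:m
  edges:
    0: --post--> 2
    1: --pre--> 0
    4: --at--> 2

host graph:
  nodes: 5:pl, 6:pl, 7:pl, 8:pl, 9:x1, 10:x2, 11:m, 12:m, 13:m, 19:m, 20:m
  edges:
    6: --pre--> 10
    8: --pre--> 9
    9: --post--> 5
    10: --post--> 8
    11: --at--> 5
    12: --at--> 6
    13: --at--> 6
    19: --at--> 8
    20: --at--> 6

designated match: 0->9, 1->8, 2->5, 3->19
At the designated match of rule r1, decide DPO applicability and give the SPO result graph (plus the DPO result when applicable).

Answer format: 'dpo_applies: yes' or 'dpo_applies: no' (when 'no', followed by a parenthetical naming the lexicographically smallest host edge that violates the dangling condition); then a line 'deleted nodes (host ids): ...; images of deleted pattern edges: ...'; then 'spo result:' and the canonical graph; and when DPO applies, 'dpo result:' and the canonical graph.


dpo_applies: yes
deleted nodes (host ids): 19; images of deleted pattern edges: (19,8,at)
spo result:
nodes: 5:pl, 6:pl, 7:pl, 8:pl, 9:x1, 10:x2, 11:m, 12:m, 13:m, 20:m, 21:m
edges: (6,10,pre); (8,9,pre); (9,5,post); (10,8,post); (11,5,at); (12,6,at); (13,6,at); (20,6,at); (21,5,at)
dpo result:
nodes: 5:pl, 6:pl, 7:pl, 8:pl, 9:x1, 10:x2, 11:m, 12:m, 13:m, 20:m, 21:m
edges: (6,10,pre); (8,9,pre); (9,5,post); (10,8,post); (11,5,at); (12,6,at); (13,6,at); (20,6,at); (21,5,at)


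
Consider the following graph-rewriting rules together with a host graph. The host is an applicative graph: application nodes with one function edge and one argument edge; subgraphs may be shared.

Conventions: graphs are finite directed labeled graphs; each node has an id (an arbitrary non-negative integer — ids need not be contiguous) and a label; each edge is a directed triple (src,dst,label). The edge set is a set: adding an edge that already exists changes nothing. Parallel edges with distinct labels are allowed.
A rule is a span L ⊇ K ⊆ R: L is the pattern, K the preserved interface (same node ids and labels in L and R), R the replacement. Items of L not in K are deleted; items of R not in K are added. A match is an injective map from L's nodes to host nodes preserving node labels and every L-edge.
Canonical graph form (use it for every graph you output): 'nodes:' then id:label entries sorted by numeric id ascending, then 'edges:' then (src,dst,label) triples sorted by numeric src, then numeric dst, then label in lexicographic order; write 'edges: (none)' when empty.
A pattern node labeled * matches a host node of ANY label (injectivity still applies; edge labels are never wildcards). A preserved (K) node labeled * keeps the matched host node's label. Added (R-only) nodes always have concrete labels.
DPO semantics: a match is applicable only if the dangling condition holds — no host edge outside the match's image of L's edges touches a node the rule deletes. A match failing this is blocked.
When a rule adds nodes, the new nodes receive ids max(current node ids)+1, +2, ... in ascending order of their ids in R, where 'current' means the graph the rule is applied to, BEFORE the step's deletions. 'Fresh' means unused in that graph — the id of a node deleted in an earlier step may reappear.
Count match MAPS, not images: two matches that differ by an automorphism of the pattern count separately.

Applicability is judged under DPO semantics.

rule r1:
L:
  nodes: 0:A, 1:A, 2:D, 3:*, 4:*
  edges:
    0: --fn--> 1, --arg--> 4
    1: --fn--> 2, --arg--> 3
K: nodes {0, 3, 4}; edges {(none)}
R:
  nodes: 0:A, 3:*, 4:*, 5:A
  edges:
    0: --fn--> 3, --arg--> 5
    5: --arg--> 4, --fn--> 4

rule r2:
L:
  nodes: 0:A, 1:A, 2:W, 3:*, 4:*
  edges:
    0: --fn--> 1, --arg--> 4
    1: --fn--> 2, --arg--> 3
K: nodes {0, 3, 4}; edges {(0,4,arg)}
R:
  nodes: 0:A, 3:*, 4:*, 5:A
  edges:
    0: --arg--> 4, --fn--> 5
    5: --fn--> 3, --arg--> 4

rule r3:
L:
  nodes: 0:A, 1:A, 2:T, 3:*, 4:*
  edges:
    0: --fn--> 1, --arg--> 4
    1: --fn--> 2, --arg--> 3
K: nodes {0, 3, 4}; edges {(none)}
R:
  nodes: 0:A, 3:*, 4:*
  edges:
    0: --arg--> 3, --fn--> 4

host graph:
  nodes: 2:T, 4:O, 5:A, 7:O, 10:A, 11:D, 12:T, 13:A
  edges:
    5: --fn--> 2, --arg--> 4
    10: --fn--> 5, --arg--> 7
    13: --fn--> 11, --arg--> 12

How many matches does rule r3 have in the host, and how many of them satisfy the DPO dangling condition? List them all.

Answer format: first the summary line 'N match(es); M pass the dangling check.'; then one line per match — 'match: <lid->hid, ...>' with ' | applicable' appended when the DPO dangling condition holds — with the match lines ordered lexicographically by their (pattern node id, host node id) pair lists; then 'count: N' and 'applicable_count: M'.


1 match(es); 1 pass the dangling check.
match: 0->10, 1->5, 2->2, 3->4, 4->7 | applicable
count: 1
applicable_count: 1
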